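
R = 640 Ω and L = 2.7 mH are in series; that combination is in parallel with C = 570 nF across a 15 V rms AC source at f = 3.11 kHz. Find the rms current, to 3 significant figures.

167 mA

ω = 2πf = 19540 rad/s
X_L = ωL = 52.8 Ω
X_C = 1/(ωC) = 89.8 Ω
Branch 1 (R+jX_L): Z₁ = 640 + j52.8 Ω, |Z₁| = 642 Ω
Branch 2 (−jX_C): Z₂ = −j89.8 Ω
Parallel: Z = Z₁Z₂/(Z₁+Z₂), |Z| = 89.9 Ω, ∠Z = -82.0°
I = V/|Z| = 15/89.9 = 167 mA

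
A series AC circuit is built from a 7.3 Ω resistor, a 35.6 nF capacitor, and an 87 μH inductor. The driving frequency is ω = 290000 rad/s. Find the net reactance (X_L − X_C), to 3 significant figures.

-71.6 Ω

X_L = ωL = 25.2 Ω
X_C = 1/(ωC) = 96.9 Ω
X = 25.2 − 96.9 = -71.6 Ω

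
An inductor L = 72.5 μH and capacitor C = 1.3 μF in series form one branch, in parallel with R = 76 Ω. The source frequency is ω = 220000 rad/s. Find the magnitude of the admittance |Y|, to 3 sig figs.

X_L = ωL = 15.9 Ω
X_C = 1/(ωC) = 3.50 Ω
Branch 1: Z₁ = R = 76.0 Ω
Branch 2 (series LC): Z₂ = j(X_L − X_C) = j12.5 Ω
Parallel: Z = Z₁Z₂/(Z₁+Z₂), |Z| = 12.3 Ω, ∠Z = 80.7°
|Y| = 1/|Z| = 81.4 mS

81.4 mS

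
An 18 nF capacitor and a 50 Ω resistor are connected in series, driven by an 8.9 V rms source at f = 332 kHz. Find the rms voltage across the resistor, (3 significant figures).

ω = 2πf = 2.086e+06 rad/s
X_C = 1/(ωC) = 26.6 Ω
Z = 50.0 − j26.6 Ω
|Z| = √(50.0² + 26.6²) = 56.7 Ω
I = V/|Z| = 157 mA
V_R = I·|Z_R| = 0.157 × 50.0 = 7.86 V

7.86 V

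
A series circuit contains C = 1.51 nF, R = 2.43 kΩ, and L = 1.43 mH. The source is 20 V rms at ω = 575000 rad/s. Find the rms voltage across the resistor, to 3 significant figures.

19.8 V

X_L = ωL = 822 Ω
X_C = 1/(ωC) = 1150 Ω
Net reactance X = X_L − X_C = -329 Ω
Z = 2430 − j329 Ω
|Z| = √(2430² + 329²) = 2450 Ω
I = V/|Z| = 8.16 mA
V_R = I·|Z_R| = 0.00816 × 2430 = 19.8 V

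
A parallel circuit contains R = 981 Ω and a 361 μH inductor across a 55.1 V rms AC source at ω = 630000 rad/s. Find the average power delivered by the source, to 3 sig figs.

X_L = ωL = 227 Ω
Parallel: admittances add. Y = 1/R + 1/(jωL)
Y = (0.00102 − j0.00440) S
|Y| = 0.00451 S → |Z| = 1/|Y| = 222 Ω, ∠Z = −∠Y = 76.9°
I = V/|Z| = 249 mA
P = VI cos φ = 55.1 × 0.249 × cos(76.9°) = 3.09 W

3.09 W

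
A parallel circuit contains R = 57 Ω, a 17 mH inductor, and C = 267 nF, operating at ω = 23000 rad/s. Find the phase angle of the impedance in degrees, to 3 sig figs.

-11.5°

X_L = ωL = 391 Ω
X_C = 1/(ωC) = 163 Ω
Parallel: admittances add. Y = 1/R + 1/(jωL) + jωC
Y = (0.0175 + j0.00358) S
|Y| = 0.0179 S → |Z| = 1/|Y| = 55.8 Ω, ∠Z = −∠Y = -11.5°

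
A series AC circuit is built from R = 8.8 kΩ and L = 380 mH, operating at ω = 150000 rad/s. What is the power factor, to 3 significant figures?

0.153

X_L = ωL = 57000 Ω
Z = 8800 + j57000 Ω
|Z| = √(8800² + 57000²) = 57700 Ω
∠Z = arctan(57000/8800) = 81.2°
cos φ = cos(81.2°) = 0.153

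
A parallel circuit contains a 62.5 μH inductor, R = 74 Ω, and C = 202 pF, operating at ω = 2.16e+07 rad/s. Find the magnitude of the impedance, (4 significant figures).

X_L = ωL = 1350 Ω
X_C = 1/(ωC) = 229.2 Ω
Parallel: admittances add. Y = 1/R + 1/(jωL) + jωC
Y = (0.01351 + j0.003622) S
|Y| = 0.01399 S → |Z| = 1/|Y| = 71.48 Ω, ∠Z = −∠Y = -15.01°

71.48 Ω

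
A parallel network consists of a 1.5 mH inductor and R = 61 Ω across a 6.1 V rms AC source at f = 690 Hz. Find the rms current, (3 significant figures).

ω = 2πf = 4335 rad/s
X_L = ωL = 6.50 Ω
Parallel: admittances add. Y = 1/R + 1/(jωL)
Y = (0.0164 − j0.154) S
|Y| = 0.155 S → |Z| = 1/|Y| = 6.47 Ω, ∠Z = −∠Y = 83.9°
I = V/|Z| = 6.1/6.47 = 943 mA

943 mA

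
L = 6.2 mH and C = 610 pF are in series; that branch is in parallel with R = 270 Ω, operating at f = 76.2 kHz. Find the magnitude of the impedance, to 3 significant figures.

232 Ω

ω = 2πf = 478800 rad/s
X_L = ωL = 2970 Ω
X_C = 1/(ωC) = 3420 Ω
Branch 1: Z₁ = R = 270 Ω
Branch 2 (series LC): Z₂ = j(X_L − X_C) = −j456 Ω
Parallel: Z = Z₁Z₂/(Z₁+Z₂), |Z| = 232 Ω, ∠Z = -30.7°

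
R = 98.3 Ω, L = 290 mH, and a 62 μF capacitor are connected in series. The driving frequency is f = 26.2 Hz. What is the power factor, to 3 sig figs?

ω = 2πf = 164.6 rad/s
X_L = ωL = 47.7 Ω
X_C = 1/(ωC) = 98.0 Ω
Net reactance X = X_L − X_C = -50.2 Ω
Z = 98.3 − j50.2 Ω
|Z| = √(98.3² + 50.2²) = 110 Ω
∠Z = arctan(-50.2/98.3) = -27.1°
cos φ = cos(-27.1°) = 0.890

0.890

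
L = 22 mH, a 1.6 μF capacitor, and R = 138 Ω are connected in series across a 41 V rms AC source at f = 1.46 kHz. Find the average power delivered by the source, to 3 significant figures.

6.28 W

ω = 2πf = 9173 rad/s
X_L = ωL = 202 Ω
X_C = 1/(ωC) = 68.1 Ω
Net reactance X = X_L − X_C = 134 Ω
Z = 138 + j134 Ω
|Z| = √(138² + 134²) = 192 Ω
∠Z = arctan(134/138) = 44.1°
I = V/|Z| = 213 mA
P = VI cos φ = 41 × 0.213 × cos(44.1°) = 6.28 W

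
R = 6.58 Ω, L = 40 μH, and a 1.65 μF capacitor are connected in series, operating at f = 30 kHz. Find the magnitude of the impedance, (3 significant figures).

ω = 2πf = 188500 rad/s
X_L = ωL = 7.54 Ω
X_C = 1/(ωC) = 3.22 Ω
Net reactance X = X_L − X_C = 4.32 Ω
Z = 6.58 + j4.32 Ω
|Z| = √(6.58² + 4.32²) = 7.87 Ω

7.87 Ω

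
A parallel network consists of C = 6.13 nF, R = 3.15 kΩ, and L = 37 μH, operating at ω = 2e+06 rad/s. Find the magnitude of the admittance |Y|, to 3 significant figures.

1.29 mS

X_L = ωL = 74.0 Ω
X_C = 1/(ωC) = 81.6 Ω
Parallel: admittances add. Y = 1/R + 1/(jωL) + jωC
Y = (0.000317 − j0.00125) S
|Y| = 0.00129 S → |Z| = 1/|Y| = 773 Ω, ∠Z = −∠Y = 75.8°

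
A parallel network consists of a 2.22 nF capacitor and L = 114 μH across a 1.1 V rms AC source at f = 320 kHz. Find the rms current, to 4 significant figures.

ω = 2πf = 2.011e+06 rad/s
X_L = ωL = 229.2 Ω
X_C = 1/(ωC) = 224.0 Ω
Parallel: admittances add. Y = 1/(jωL) + jωC
Y = (0 + j0.0001008) S
|Y| = 0.0001008 S → |Z| = 1/|Y| = 9923 Ω, ∠Z = −∠Y = -90.00°
I = V/|Z| = 1.1/9923 = 110.9 μA

110.9 μA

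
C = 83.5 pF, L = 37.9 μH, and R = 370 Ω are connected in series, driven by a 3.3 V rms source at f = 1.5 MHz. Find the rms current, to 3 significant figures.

3.35 mA

ω = 2πf = 9.425e+06 rad/s
X_L = ωL = 357 Ω
X_C = 1/(ωC) = 1270 Ω
Net reactance X = X_L − X_C = -913 Ω
Z = 370 − j913 Ω
|Z| = √(370² + 913²) = 986 Ω
I = V/|Z| = 3.3/986 = 3.35 mA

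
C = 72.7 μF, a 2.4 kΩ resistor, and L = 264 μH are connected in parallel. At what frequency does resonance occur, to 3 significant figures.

1.15 kHz

ω₀ = 1/√(LC) = 1/√(0.000264 × 7.27e-05) = 7218 rad/s
f₀ = ω₀/(2π) = 1.15 kHz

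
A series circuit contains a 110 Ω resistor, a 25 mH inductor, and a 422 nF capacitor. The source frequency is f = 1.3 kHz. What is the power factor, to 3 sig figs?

0.788

ω = 2πf = 8168 rad/s
X_L = ωL = 204 Ω
X_C = 1/(ωC) = 290 Ω
Net reactance X = X_L − X_C = -85.9 Ω
Z = 110 − j85.9 Ω
|Z| = √(110² + 85.9²) = 140 Ω
∠Z = arctan(-85.9/110) = -38.0°
cos φ = cos(-38.0°) = 0.788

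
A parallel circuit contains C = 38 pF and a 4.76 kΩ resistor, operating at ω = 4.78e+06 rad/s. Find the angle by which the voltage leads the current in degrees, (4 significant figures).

-40.85°

X_C = 1/(ωC) = 5505 Ω
Parallel: admittances add. Y = 1/R + jωC
Y = (0.0002101 + j0.0001816) S
|Y| = 0.0002777 S → |Z| = 1/|Y| = 3601 Ω, ∠Z = −∠Y = -40.85°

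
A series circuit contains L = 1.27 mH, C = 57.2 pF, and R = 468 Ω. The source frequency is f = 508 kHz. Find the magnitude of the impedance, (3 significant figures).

1500 Ω

ω = 2πf = 3.192e+06 rad/s
X_L = ωL = 4050 Ω
X_C = 1/(ωC) = 5480 Ω
Net reactance X = X_L − X_C = -1420 Ω
Z = 468 − j1420 Ω
|Z| = √(468² + 1420²) = 1500 Ω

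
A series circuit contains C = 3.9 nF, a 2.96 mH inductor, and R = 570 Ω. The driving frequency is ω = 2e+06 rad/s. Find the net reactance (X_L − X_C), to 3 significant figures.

X_L = ωL = 5920 Ω
X_C = 1/(ωC) = 128 Ω
X = 5920 − 128 = 5790 Ω

5790 Ω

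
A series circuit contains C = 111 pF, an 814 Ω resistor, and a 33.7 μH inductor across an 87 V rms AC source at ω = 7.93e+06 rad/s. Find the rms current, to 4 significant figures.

73.07 mA

X_L = ωL = 267.2 Ω
X_C = 1/(ωC) = 1136 Ω
Net reactance X = X_L − X_C = -868.8 Ω
Z = 814.0 − j868.8 Ω
|Z| = √(814.0² + 868.8²) = 1191 Ω
I = V/|Z| = 87/1191 = 73.07 mA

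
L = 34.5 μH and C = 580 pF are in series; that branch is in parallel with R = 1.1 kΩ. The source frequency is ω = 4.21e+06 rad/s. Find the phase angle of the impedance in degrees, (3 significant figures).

-76.5°

X_L = ωL = 145 Ω
X_C = 1/(ωC) = 410 Ω
Branch 1: Z₁ = R = 1100 Ω
Branch 2 (series LC): Z₂ = j(X_L − X_C) = −j264 Ω
Parallel: Z = Z₁Z₂/(Z₁+Z₂), |Z| = 257 Ω, ∠Z = -76.5°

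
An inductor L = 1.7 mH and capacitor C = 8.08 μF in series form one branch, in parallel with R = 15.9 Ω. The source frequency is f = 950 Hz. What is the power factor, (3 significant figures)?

0.554

ω = 2πf = 5969 rad/s
X_L = ωL = 10.1 Ω
X_C = 1/(ωC) = 20.7 Ω
Branch 1: Z₁ = R = 15.9 Ω
Branch 2 (series LC): Z₂ = j(X_L − X_C) = −j10.6 Ω
Parallel: Z = Z₁Z₂/(Z₁+Z₂), |Z| = 8.81 Ω, ∠Z = -56.3°
cos φ = cos(-56.3°) = 0.554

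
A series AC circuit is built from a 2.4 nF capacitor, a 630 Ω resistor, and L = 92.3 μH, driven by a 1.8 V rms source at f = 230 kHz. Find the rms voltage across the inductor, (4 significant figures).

ω = 2πf = 1.445e+06 rad/s
X_L = ωL = 133.4 Ω
X_C = 1/(ωC) = 288.3 Ω
Net reactance X = X_L − X_C = -154.9 Ω
Z = 630.0 − j154.9 Ω
|Z| = √(630.0² + 154.9²) = 648.8 Ω
I = V/|Z| = 2.774 mA
V_L = I·|Z_L| = 0.002774 × 133.4 = 0.3701 V

0.3701 V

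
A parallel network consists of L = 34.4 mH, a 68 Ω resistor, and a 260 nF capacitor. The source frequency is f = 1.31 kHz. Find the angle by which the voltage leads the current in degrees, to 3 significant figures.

ω = 2πf = 8231 rad/s
X_L = ωL = 283 Ω
X_C = 1/(ωC) = 467 Ω
Parallel: admittances add. Y = 1/R + 1/(jωL) + jωC
Y = (0.0147 − j0.00139) S
|Y| = 0.0148 S → |Z| = 1/|Y| = 67.7 Ω, ∠Z = −∠Y = 5.41°

5.41°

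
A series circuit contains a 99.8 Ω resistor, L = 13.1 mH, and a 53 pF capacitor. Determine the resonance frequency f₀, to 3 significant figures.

ω₀ = 1/√(LC) = 1/√(0.0131 × 5.3e-11) = 1.2e+06 rad/s
f₀ = ω₀/(2π) = 191 kHz

191 kHz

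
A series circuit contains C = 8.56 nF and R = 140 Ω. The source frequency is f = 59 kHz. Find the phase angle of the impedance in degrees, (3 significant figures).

ω = 2πf = 370700 rad/s
X_C = 1/(ωC) = 315 Ω
Z = 140 − j315 Ω
|Z| = √(140² + 315²) = 345 Ω
∠Z = arctan(-315/140) = -66.0°

-66.0°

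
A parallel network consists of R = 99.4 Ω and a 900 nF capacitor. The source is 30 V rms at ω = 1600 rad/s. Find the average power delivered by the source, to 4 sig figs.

X_C = 1/(ωC) = 694.4 Ω
Parallel: admittances add. Y = 1/R + jωC
Y = (0.01006 + j0.001440) S
|Y| = 0.01016 S → |Z| = 1/|Y| = 98.40 Ω, ∠Z = −∠Y = -8.146°
I = V/|Z| = 304.9 mA
P = VI cos φ = 30 × 0.3049 × cos(-8.146°) = 9.054 W

9.054 W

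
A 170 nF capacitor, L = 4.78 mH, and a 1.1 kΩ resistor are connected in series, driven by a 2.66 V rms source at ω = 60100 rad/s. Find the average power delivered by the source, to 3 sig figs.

6.25 mW

X_L = ωL = 287 Ω
X_C = 1/(ωC) = 97.9 Ω
Net reactance X = X_L − X_C = 189 Ω
Z = 1100 + j189 Ω
|Z| = √(1100² + 189²) = 1120 Ω
∠Z = arctan(189/1100) = 9.77°
I = V/|Z| = 2.38 mA
P = VI cos φ = 2.66 × 0.00238 × cos(9.77°) = 6.25 mW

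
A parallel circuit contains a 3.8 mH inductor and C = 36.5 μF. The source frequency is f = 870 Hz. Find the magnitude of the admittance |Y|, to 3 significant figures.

ω = 2πf = 5466 rad/s
X_L = ωL = 20.8 Ω
X_C = 1/(ωC) = 5.01 Ω
Parallel: admittances add. Y = 1/(jωL) + jωC
Y = (0 + j0.151) S
|Y| = 0.151 S → |Z| = 1/|Y| = 6.61 Ω, ∠Z = −∠Y = -90.0°

151 mS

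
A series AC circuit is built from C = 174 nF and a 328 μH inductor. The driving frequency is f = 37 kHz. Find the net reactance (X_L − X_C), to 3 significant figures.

ω = 2πf = 232500 rad/s
X_L = ωL = 76.3 Ω
X_C = 1/(ωC) = 24.7 Ω
X = 76.3 − 24.7 = 51.5 Ω

51.5 Ω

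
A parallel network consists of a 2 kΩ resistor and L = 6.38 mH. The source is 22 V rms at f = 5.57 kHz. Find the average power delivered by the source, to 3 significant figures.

ω = 2πf = 35000 rad/s
X_L = ωL = 223 Ω
Parallel: admittances add. Y = 1/R + 1/(jωL)
Y = (0.000500 − j0.00448) S
|Y| = 0.00451 S → |Z| = 1/|Y| = 222 Ω, ∠Z = −∠Y = 83.6°
I = V/|Z| = 99.1 mA
P = VI cos φ = 22 × 0.0991 × cos(83.6°) = 242 mW

242 mW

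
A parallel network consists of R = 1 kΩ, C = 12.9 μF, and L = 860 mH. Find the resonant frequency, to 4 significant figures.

ω₀ = 1/√(LC) = 1/√(0.86 × 1.29e-05) = 300.2 rad/s
f₀ = ω₀/(2π) = 47.78 Hz

47.78 Hz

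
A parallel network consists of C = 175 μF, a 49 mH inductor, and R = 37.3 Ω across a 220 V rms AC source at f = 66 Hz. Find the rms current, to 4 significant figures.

7.823 A

ω = 2πf = 414.7 rad/s
X_L = ωL = 20.32 Ω
X_C = 1/(ωC) = 13.78 Ω
Parallel: admittances add. Y = 1/R + 1/(jωL) + jωC
Y = (0.02681 + j0.02336) S
|Y| = 0.03556 S → |Z| = 1/|Y| = 28.12 Ω, ∠Z = −∠Y = -41.06°
I = V/|Z| = 220/28.12 = 7.823 A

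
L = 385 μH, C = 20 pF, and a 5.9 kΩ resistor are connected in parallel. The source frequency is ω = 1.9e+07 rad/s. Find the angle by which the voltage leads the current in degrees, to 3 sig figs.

X_L = ωL = 7320 Ω
X_C = 1/(ωC) = 2630 Ω
Parallel: admittances add. Y = 1/R + 1/(jωL) + jωC
Y = (0.000169 + j0.000243) S
|Y| = 0.000297 S → |Z| = 1/|Y| = 3370 Ω, ∠Z = −∠Y = -55.1°

-55.1°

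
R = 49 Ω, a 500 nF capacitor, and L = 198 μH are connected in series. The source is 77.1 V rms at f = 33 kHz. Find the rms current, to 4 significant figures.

ω = 2πf = 207300 rad/s
X_L = ωL = 41.05 Ω
X_C = 1/(ωC) = 9.646 Ω
Net reactance X = X_L − X_C = 31.41 Ω
Z = 49.00 + j31.41 Ω
|Z| = √(49.00² + 31.41²) = 58.20 Ω
I = V/|Z| = 77.1/58.20 = 1.325 A

1.325 A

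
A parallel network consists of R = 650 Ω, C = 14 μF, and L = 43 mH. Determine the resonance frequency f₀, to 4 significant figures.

ω₀ = 1/√(LC) = 1/√(0.043 × 1.4e-05) = 1289 rad/s
f₀ = ω₀/(2π) = 205.1 Hz

205.1 Hz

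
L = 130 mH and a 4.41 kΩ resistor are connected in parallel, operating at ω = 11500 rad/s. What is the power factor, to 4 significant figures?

X_L = ωL = 1495 Ω
Parallel: admittances add. Y = 1/R + 1/(jωL)
Y = (0.0002268 − j0.0006689) S
|Y| = 0.0007063 S → |Z| = 1/|Y| = 1416 Ω, ∠Z = −∠Y = 71.27°
cos φ = cos(71.27°) = 0.3211

0.3211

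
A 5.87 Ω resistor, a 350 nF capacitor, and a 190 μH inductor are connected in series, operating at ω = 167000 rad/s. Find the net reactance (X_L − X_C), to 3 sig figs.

14.6 Ω

X_L = ωL = 31.7 Ω
X_C = 1/(ωC) = 17.1 Ω
X = 31.7 − 17.1 = 14.6 Ω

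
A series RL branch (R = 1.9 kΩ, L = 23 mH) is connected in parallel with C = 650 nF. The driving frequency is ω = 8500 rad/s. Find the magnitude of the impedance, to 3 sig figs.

182 Ω

X_L = ωL = 196 Ω
X_C = 1/(ωC) = 181 Ω
Branch 1 (R+jX_L): Z₁ = 1900 + j196 Ω, |Z₁| = 1910 Ω
Branch 2 (−jX_C): Z₂ = −j181 Ω
Parallel: Z = Z₁Z₂/(Z₁+Z₂), |Z| = 182 Ω, ∠Z = -84.6°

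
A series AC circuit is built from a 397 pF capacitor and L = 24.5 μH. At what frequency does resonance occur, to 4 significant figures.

1.614 MHz

ω₀ = 1/√(LC) = 1/√(2.45e-05 × 3.97e-10) = 1.014e+07 rad/s
f₀ = ω₀/(2π) = 1.614 MHz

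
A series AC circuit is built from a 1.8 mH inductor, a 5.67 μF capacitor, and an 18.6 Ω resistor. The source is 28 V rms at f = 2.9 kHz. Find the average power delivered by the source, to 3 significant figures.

16.6 W

ω = 2πf = 18220 rad/s
X_L = ωL = 32.8 Ω
X_C = 1/(ωC) = 9.68 Ω
Net reactance X = X_L − X_C = 23.1 Ω
Z = 18.6 + j23.1 Ω
|Z| = √(18.6² + 23.1²) = 29.7 Ω
∠Z = arctan(23.1/18.6) = 51.2°
I = V/|Z| = 944 mA
P = VI cos φ = 28 × 0.944 × cos(51.2°) = 16.6 W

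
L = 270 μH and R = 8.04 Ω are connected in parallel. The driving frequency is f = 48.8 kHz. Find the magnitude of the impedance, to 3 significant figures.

8.00 Ω

ω = 2πf = 306600 rad/s
X_L = ωL = 82.8 Ω
Parallel: admittances add. Y = 1/R + 1/(jωL)
Y = (0.124 − j0.0121) S
|Y| = 0.125 S → |Z| = 1/|Y| = 8.00 Ω, ∠Z = −∠Y = 5.55°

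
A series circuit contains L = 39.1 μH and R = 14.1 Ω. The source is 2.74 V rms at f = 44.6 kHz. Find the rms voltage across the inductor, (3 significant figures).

1.68 V

ω = 2πf = 280200 rad/s
X_L = ωL = 11.0 Ω
Z = 14.1 + j11.0 Ω
|Z| = √(14.1² + 11.0²) = 17.9 Ω
I = V/|Z| = 153 mA
V_L = I·|Z_L| = 0.153 × 11.0 = 1.68 V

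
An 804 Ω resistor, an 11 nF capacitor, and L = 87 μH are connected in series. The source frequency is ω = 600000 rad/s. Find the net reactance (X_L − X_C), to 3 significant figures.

X_L = ωL = 52.2 Ω
X_C = 1/(ωC) = 152 Ω
X = 52.2 − 152 = -99.3 Ω

-99.3 Ω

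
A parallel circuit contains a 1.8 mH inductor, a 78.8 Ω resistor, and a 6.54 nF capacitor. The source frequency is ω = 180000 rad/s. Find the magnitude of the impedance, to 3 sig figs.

77.9 Ω

X_L = ωL = 324 Ω
X_C = 1/(ωC) = 849 Ω
Parallel: admittances add. Y = 1/R + 1/(jωL) + jωC
Y = (0.0127 − j0.00191) S
|Y| = 0.0128 S → |Z| = 1/|Y| = 77.9 Ω, ∠Z = −∠Y = 8.56°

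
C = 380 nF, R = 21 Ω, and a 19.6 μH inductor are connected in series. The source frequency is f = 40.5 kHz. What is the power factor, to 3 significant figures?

ω = 2πf = 254500 rad/s
X_L = ωL = 4.99 Ω
X_C = 1/(ωC) = 10.3 Ω
Net reactance X = X_L − X_C = -5.35 Ω
Z = 21.0 − j5.35 Ω
|Z| = √(21.0² + 5.35²) = 21.7 Ω
∠Z = arctan(-5.35/21.0) = -14.3°
cos φ = cos(-14.3°) = 0.969

0.969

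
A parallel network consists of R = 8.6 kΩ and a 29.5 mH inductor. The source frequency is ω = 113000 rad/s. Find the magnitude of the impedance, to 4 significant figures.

X_L = ωL = 3334 Ω
Parallel: admittances add. Y = 1/R + 1/(jωL)
Y = (0.0001163 − j0.0003000) S
|Y| = 0.0003217 S → |Z| = 1/|Y| = 3108 Ω, ∠Z = −∠Y = 68.81°

3108 Ω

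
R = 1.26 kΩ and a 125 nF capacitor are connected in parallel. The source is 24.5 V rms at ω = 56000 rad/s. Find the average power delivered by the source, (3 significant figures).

476 mW

X_C = 1/(ωC) = 143 Ω
Parallel: admittances add. Y = 1/R + jωC
Y = (0.000794 + j0.00700) S
|Y| = 0.00704 S → |Z| = 1/|Y| = 142 Ω, ∠Z = −∠Y = -83.5°
I = V/|Z| = 173 mA
P = VI cos φ = 24.5 × 0.173 × cos(-83.5°) = 476 mW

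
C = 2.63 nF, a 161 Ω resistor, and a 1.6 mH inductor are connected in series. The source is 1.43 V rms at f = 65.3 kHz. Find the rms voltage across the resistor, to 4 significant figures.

0.7319 V

ω = 2πf = 410300 rad/s
X_L = ωL = 656.5 Ω
X_C = 1/(ωC) = 926.7 Ω
Net reactance X = X_L − X_C = -270.3 Ω
Z = 161.0 − j270.3 Ω
|Z| = √(161.0² + 270.3²) = 314.6 Ω
I = V/|Z| = 4.546 mA
V_R = I·|Z_R| = 0.004546 × 161.0 = 0.7319 V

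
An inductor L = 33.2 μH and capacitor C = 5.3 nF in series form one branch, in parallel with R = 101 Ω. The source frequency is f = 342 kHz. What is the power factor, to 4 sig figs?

ω = 2πf = 2.149e+06 rad/s
X_L = ωL = 71.34 Ω
X_C = 1/(ωC) = 87.80 Ω
Branch 1: Z₁ = R = 101.0 Ω
Branch 2 (series LC): Z₂ = j(X_L − X_C) = −j16.46 Ω
Parallel: Z = Z₁Z₂/(Z₁+Z₂), |Z| = 16.25 Ω, ∠Z = -80.74°
cos φ = cos(-80.74°) = 0.1609

0.1609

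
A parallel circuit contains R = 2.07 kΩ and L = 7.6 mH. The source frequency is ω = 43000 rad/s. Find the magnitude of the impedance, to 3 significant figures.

X_L = ωL = 327 Ω
Parallel: admittances add. Y = 1/R + 1/(jωL)
Y = (0.000483 − j0.00306) S
|Y| = 0.00310 S → |Z| = 1/|Y| = 323 Ω, ∠Z = −∠Y = 81.0°

323 Ω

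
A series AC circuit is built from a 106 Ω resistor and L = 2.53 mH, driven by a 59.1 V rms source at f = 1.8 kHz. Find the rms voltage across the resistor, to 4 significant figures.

57.06 V

ω = 2πf = 11310 rad/s
X_L = ωL = 28.61 Ω
Z = 106.0 + j28.61 Ω
|Z| = √(106.0² + 28.61²) = 109.8 Ω
I = V/|Z| = 538.3 mA
V_R = I·|Z_R| = 0.5383 × 106.0 = 57.06 V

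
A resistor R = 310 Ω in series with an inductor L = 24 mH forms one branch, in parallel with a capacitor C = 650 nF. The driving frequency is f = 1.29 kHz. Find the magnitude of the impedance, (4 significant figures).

ω = 2πf = 8105 rad/s
X_L = ωL = 194.5 Ω
X_C = 1/(ωC) = 189.8 Ω
Branch 1 (R+jX_L): Z₁ = 310.0 + j194.5 Ω, |Z₁| = 366.0 Ω
Branch 2 (−jX_C): Z₂ = −j189.8 Ω
Parallel: Z = Z₁Z₂/(Z₁+Z₂), |Z| = 224.1 Ω, ∠Z = -58.76°

224.1 Ω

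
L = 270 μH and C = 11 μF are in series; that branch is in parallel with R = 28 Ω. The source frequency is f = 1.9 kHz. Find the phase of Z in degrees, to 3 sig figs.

ω = 2πf = 11940 rad/s
X_L = ωL = 3.22 Ω
X_C = 1/(ωC) = 7.62 Ω
Branch 1: Z₁ = R = 28.0 Ω
Branch 2 (series LC): Z₂ = j(X_L − X_C) = −j4.39 Ω
Parallel: Z = Z₁Z₂/(Z₁+Z₂), |Z| = 4.34 Ω, ∠Z = -81.1°

-81.1°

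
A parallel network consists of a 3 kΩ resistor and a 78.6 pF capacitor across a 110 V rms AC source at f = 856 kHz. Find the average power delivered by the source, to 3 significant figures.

ω = 2πf = 5.378e+06 rad/s
X_C = 1/(ωC) = 2370 Ω
Parallel: admittances add. Y = 1/R + jωC
Y = (0.000333 + j0.000423) S
|Y| = 0.000538 S → |Z| = 1/|Y| = 1860 Ω, ∠Z = −∠Y = -51.7°
I = V/|Z| = 59.2 mA
P = VI cos φ = 110 × 0.0592 × cos(-51.7°) = 4.03 W

4.03 W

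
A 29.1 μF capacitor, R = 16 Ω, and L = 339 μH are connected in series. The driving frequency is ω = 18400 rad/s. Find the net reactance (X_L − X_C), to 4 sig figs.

X_L = ωL = 6.238 Ω
X_C = 1/(ωC) = 1.868 Ω
X = 6.238 − 1.868 = 4.370 Ω

4.370 Ω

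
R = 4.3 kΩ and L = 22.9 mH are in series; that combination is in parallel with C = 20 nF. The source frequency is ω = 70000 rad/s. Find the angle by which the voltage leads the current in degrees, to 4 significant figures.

X_L = ωL = 1603 Ω
X_C = 1/(ωC) = 714.3 Ω
Branch 1 (R+jX_L): Z₁ = 4300 + j1603 Ω, |Z₁| = 4589 Ω
Branch 2 (−jX_C): Z₂ = −j714.3 Ω
Parallel: Z = Z₁Z₂/(Z₁+Z₂), |Z| = 746.5 Ω, ∠Z = -81.23°

-81.23°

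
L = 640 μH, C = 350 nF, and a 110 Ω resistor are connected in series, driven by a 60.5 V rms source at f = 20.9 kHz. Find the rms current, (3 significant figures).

479 mA

ω = 2πf = 131300 rad/s
X_L = ωL = 84.0 Ω
X_C = 1/(ωC) = 21.8 Ω
Net reactance X = X_L − X_C = 62.3 Ω
Z = 110 + j62.3 Ω
|Z| = √(110² + 62.3²) = 126 Ω
I = V/|Z| = 60.5/126 = 479 mA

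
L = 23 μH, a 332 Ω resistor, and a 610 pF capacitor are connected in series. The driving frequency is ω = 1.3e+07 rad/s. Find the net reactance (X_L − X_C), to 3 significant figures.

X_L = ωL = 299 Ω
X_C = 1/(ωC) = 126 Ω
X = 299 − 126 = 173 Ω

173 Ω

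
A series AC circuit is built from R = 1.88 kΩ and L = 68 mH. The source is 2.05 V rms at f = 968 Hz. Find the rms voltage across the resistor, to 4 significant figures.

ω = 2πf = 6082 rad/s
X_L = ωL = 413.6 Ω
Z = 1880 + j413.6 Ω
|Z| = √(1880² + 413.6²) = 1925 Ω
I = V/|Z| = 1.065 mA
V_R = I·|Z_R| = 0.001065 × 1880 = 2.002 V

2.002 V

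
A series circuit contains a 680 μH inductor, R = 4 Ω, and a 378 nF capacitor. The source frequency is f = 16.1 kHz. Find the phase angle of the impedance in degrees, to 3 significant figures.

84.6°

ω = 2πf = 101200 rad/s
X_L = ωL = 68.8 Ω
X_C = 1/(ωC) = 26.2 Ω
Net reactance X = X_L − X_C = 42.6 Ω
Z = 4.00 + j42.6 Ω
|Z| = √(4.00² + 42.6²) = 42.8 Ω
∠Z = arctan(42.6/4.00) = 84.6°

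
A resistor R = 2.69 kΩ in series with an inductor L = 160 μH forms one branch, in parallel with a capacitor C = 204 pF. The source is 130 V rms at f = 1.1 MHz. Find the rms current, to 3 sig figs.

ω = 2πf = 6.912e+06 rad/s
X_L = ωL = 1110 Ω
X_C = 1/(ωC) = 709 Ω
Branch 1 (R+jX_L): Z₁ = 2690 + j1110 Ω, |Z₁| = 2910 Ω
Branch 2 (−jX_C): Z₂ = −j709 Ω
Parallel: Z = Z₁Z₂/(Z₁+Z₂), |Z| = 759 Ω, ∠Z = -76.0°
I = V/|Z| = 130/759 = 171 mA

171 mA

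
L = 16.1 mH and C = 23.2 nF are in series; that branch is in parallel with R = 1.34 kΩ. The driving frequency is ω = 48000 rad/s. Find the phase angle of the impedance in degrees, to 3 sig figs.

-84.7°

X_L = ωL = 773 Ω
X_C = 1/(ωC) = 898 Ω
Branch 1: Z₁ = R = 1340 Ω
Branch 2 (series LC): Z₂ = j(X_L − X_C) = −j125 Ω
Parallel: Z = Z₁Z₂/(Z₁+Z₂), |Z| = 125 Ω, ∠Z = -84.7°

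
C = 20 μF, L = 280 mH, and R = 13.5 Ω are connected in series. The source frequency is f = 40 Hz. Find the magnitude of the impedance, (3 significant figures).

ω = 2πf = 251.3 rad/s
X_L = ωL = 70.4 Ω
X_C = 1/(ωC) = 199 Ω
Net reactance X = X_L − X_C = -129 Ω
Z = 13.5 − j129 Ω
|Z| = √(13.5² + 129²) = 129 Ω

129 Ω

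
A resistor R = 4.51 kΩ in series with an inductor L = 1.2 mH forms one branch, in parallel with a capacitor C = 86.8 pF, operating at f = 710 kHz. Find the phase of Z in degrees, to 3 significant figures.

ω = 2πf = 4.461e+06 rad/s
X_L = ωL = 5350 Ω
X_C = 1/(ωC) = 2580 Ω
Branch 1 (R+jX_L): Z₁ = 4510 + j5350 Ω, |Z₁| = 7000 Ω
Branch 2 (−jX_C): Z₂ = −j2580 Ω
Parallel: Z = Z₁Z₂/(Z₁+Z₂), |Z| = 3420 Ω, ∠Z = -71.7°

-71.7°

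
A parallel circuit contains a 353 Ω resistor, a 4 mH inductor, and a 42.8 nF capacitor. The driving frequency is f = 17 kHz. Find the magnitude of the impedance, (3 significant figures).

ω = 2πf = 106800 rad/s
X_L = ωL = 427 Ω
X_C = 1/(ωC) = 219 Ω
Parallel: admittances add. Y = 1/R + 1/(jωL) + jωC
Y = (0.00283 + j0.00223) S
|Y| = 0.00361 S → |Z| = 1/|Y| = 277 Ω, ∠Z = −∠Y = -38.2°

277 Ω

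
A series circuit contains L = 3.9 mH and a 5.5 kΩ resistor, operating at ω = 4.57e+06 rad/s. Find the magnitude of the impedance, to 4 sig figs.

X_L = ωL = 17820 Ω
Z = 5500 + j17820 Ω
|Z| = √(5500² + 17820²) = 18650 Ω

18650 Ω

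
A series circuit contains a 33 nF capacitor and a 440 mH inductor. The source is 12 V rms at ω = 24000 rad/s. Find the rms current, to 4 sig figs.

X_L = ωL = 10560 Ω
X_C = 1/(ωC) = 1263 Ω
Net reactance X = X_L − X_C = 9297 Ω
Z = j9297 Ω
|Z| = √(0² + 9297²) = 9297 Ω
I = V/|Z| = 12/9297 = 1.291 mA

1.291 mA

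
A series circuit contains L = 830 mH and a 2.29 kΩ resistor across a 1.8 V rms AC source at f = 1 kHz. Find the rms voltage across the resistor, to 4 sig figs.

0.7237 V

ω = 2πf = 6283 rad/s
X_L = ωL = 5215 Ω
Z = 2290 + j5215 Ω
|Z| = √(2290² + 5215²) = 5696 Ω
I = V/|Z| = 316.0 μA
V_R = I·|Z_R| = 0.0003160 × 2290 = 0.7237 V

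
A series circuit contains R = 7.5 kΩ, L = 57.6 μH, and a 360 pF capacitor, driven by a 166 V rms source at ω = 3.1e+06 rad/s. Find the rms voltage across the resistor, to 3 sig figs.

165 V

X_L = ωL = 179 Ω
X_C = 1/(ωC) = 896 Ω
Net reactance X = X_L − X_C = -717 Ω
Z = 7500 − j717 Ω
|Z| = √(7500² + 717²) = 7530 Ω
I = V/|Z| = 22.0 mA
V_R = I·|Z_R| = 0.0220 × 7500 = 165 V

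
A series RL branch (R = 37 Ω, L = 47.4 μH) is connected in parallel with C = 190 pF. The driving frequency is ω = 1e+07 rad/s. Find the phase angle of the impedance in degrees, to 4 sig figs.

50.27°

X_L = ωL = 474.0 Ω
X_C = 1/(ωC) = 526.3 Ω
Branch 1 (R+jX_L): Z₁ = 37.00 + j474.0 Ω, |Z₁| = 475.4 Ω
Branch 2 (−jX_C): Z₂ = −j526.3 Ω
Parallel: Z = Z₁Z₂/(Z₁+Z₂), |Z| = 3905 Ω, ∠Z = 50.27°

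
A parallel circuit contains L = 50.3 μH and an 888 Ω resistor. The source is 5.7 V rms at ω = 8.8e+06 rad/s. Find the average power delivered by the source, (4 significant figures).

X_L = ωL = 442.6 Ω
Parallel: admittances add. Y = 1/R + 1/(jωL)
Y = (0.001126 − j0.002259) S
|Y| = 0.002524 S → |Z| = 1/|Y| = 396.2 Ω, ∠Z = −∠Y = 63.51°
I = V/|Z| = 14.39 mA
P = VI cos φ = 5.7 × 0.01439 × cos(63.51°) = 36.59 mW

36.59 mW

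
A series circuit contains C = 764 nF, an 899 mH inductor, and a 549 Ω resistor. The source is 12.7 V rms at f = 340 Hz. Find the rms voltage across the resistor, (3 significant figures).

4.92 V

ω = 2πf = 2136 rad/s
X_L = ωL = 1920 Ω
X_C = 1/(ωC) = 613 Ω
Net reactance X = X_L − X_C = 1310 Ω
Z = 549 + j1310 Ω
|Z| = √(549² + 1310²) = 1420 Ω
I = V/|Z| = 8.95 mA
V_R = I·|Z_R| = 0.00895 × 549 = 4.92 V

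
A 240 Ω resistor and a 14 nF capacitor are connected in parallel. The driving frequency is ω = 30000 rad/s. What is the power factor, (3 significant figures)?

X_C = 1/(ωC) = 2380 Ω
Parallel: admittances add. Y = 1/R + jωC
Y = (0.00417 + j0.000420) S
|Y| = 0.00419 S → |Z| = 1/|Y| = 239 Ω, ∠Z = −∠Y = -5.76°
cos φ = cos(-5.76°) = 0.995

0.995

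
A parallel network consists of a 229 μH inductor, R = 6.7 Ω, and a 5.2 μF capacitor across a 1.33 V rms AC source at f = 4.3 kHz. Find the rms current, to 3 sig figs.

200 mA

ω = 2πf = 27020 rad/s
X_L = ωL = 6.19 Ω
X_C = 1/(ωC) = 7.12 Ω
Parallel: admittances add. Y = 1/R + 1/(jωL) + jωC
Y = (0.149 − j0.0211) S
|Y| = 0.151 S → |Z| = 1/|Y| = 6.63 Ω, ∠Z = −∠Y = 8.06°
I = V/|Z| = 1.33/6.63 = 200 mA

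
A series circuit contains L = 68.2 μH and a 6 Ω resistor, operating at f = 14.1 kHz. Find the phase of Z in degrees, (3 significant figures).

ω = 2πf = 88590 rad/s
X_L = ωL = 6.04 Ω
Z = 6.00 + j6.04 Ω
|Z| = √(6.00² + 6.04²) = 8.52 Ω
∠Z = arctan(6.04/6.00) = 45.2°

45.2°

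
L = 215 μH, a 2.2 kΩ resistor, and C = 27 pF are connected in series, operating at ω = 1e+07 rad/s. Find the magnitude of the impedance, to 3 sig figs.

X_L = ωL = 2150 Ω
X_C = 1/(ωC) = 3700 Ω
Net reactance X = X_L − X_C = -1550 Ω
Z = 2200 − j1550 Ω
|Z| = √(2200² + 1550²) = 2690 Ω

2690 Ω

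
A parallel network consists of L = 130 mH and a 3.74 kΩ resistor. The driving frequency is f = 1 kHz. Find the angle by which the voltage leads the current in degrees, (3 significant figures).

77.7°

ω = 2πf = 6283 rad/s
X_L = ωL = 817 Ω
Parallel: admittances add. Y = 1/R + 1/(jωL)
Y = (0.000267 − j0.00122) S
|Y| = 0.00125 S → |Z| = 1/|Y| = 798 Ω, ∠Z = −∠Y = 77.7°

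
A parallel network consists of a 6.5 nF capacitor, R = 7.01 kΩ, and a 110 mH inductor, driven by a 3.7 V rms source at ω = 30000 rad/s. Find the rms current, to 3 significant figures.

X_L = ωL = 3300 Ω
X_C = 1/(ωC) = 5130 Ω
Parallel: admittances add. Y = 1/R + 1/(jωL) + jωC
Y = (0.000143 − j0.000108) S
|Y| = 0.000179 S → |Z| = 1/|Y| = 5590 Ω, ∠Z = −∠Y = 37.1°
I = V/|Z| = 3.7/5590 = 662 μA

662 μA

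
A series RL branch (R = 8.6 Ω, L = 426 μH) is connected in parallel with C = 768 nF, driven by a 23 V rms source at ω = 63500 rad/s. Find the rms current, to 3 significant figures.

427 mA

X_L = ωL = 27.1 Ω
X_C = 1/(ωC) = 20.5 Ω
Branch 1 (R+jX_L): Z₁ = 8.60 + j27.1 Ω, |Z₁| = 28.4 Ω
Branch 2 (−jX_C): Z₂ = −j20.5 Ω
Parallel: Z = Z₁Z₂/(Z₁+Z₂), |Z| = 53.9 Ω, ∠Z = -54.9°
I = V/|Z| = 23/53.9 = 427 mA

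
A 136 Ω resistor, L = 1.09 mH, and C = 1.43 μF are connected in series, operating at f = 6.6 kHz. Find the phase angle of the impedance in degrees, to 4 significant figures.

11.77°

ω = 2πf = 41470 rad/s
X_L = ωL = 45.20 Ω
X_C = 1/(ωC) = 16.86 Ω
Net reactance X = X_L − X_C = 28.34 Ω
Z = 136.0 + j28.34 Ω
|Z| = √(136.0² + 28.34²) = 138.9 Ω
∠Z = arctan(28.34/136.0) = 11.77°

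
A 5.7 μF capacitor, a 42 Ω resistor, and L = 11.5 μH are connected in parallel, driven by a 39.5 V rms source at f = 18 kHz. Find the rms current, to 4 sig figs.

4.996 A

ω = 2πf = 113100 rad/s
X_L = ωL = 1.301 Ω
X_C = 1/(ωC) = 1.551 Ω
Parallel: admittances add. Y = 1/R + 1/(jωL) + jωC
Y = (0.02381 − j0.1242) S
|Y| = 0.1265 S → |Z| = 1/|Y| = 7.907 Ω, ∠Z = −∠Y = 79.15°
I = V/|Z| = 39.5/7.907 = 4.996 A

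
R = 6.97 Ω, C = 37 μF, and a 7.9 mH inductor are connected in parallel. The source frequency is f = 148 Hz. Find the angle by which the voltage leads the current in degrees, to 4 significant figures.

ω = 2πf = 929.9 rad/s
X_L = ωL = 7.346 Ω
X_C = 1/(ωC) = 29.06 Ω
Parallel: admittances add. Y = 1/R + 1/(jωL) + jωC
Y = (0.1435 − j0.1017) S
|Y| = 0.1759 S → |Z| = 1/|Y| = 5.686 Ω, ∠Z = −∠Y = 35.34°

35.34°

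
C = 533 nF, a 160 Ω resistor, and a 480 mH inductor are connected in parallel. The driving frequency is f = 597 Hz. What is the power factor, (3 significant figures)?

0.974

ω = 2πf = 3751 rad/s
X_L = ωL = 1800 Ω
X_C = 1/(ωC) = 500 Ω
Parallel: admittances add. Y = 1/R + 1/(jωL) + jωC
Y = (0.00625 + j0.00144) S
|Y| = 0.00641 S → |Z| = 1/|Y| = 156 Ω, ∠Z = −∠Y = -13.0°
cos φ = cos(-13.0°) = 0.974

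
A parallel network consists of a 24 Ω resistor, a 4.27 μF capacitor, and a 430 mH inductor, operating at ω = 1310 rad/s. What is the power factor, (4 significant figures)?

X_L = ωL = 563.3 Ω
X_C = 1/(ωC) = 178.8 Ω
Parallel: admittances add. Y = 1/R + 1/(jωL) + jωC
Y = (0.04167 + j0.003818) S
|Y| = 0.04184 S → |Z| = 1/|Y| = 23.90 Ω, ∠Z = −∠Y = -5.236°
cos φ = cos(-5.236°) = 0.9958

0.9958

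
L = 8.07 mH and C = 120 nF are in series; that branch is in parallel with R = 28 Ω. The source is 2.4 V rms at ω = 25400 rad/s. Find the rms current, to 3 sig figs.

X_L = ωL = 205 Ω
X_C = 1/(ωC) = 328 Ω
Branch 1: Z₁ = R = 28.0 Ω
Branch 2 (series LC): Z₂ = j(X_L − X_C) = −j123 Ω
Parallel: Z = Z₁Z₂/(Z₁+Z₂), |Z| = 27.3 Ω, ∠Z = -12.8°
I = V/|Z| = 2.4/27.3 = 87.9 mA

87.9 mA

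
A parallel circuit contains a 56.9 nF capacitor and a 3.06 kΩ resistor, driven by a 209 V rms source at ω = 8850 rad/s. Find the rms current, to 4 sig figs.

125.5 mA

X_C = 1/(ωC) = 1986 Ω
Parallel: admittances add. Y = 1/R + jωC
Y = (0.0003268 + j0.0005036) S
|Y| = 0.0006003 S → |Z| = 1/|Y| = 1666 Ω, ∠Z = −∠Y = -57.02°
I = V/|Z| = 209/1666 = 125.5 mA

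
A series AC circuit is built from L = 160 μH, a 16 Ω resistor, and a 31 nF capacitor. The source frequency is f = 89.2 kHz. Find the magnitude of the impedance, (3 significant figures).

ω = 2πf = 560500 rad/s
X_L = ωL = 89.7 Ω
X_C = 1/(ωC) = 57.6 Ω
Net reactance X = X_L − X_C = 32.1 Ω
Z = 16.0 + j32.1 Ω
|Z| = √(16.0² + 32.1²) = 35.9 Ω

35.9 Ω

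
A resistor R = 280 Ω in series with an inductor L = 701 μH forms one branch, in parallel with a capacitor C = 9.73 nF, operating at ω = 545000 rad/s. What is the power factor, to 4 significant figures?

X_L = ωL = 382.0 Ω
X_C = 1/(ωC) = 188.6 Ω
Branch 1 (R+jX_L): Z₁ = 280.0 + j382.0 Ω, |Z₁| = 473.7 Ω
Branch 2 (−jX_C): Z₂ = −j188.6 Ω
Parallel: Z = Z₁Z₂/(Z₁+Z₂), |Z| = 262.5 Ω, ∠Z = -70.88°
cos φ = cos(-70.88°) = 0.3275

0.3275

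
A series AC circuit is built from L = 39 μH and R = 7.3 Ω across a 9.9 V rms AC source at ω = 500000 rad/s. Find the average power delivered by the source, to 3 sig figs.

1.65 W

X_L = ωL = 19.5 Ω
Z = 7.30 + j19.5 Ω
|Z| = √(7.30² + 19.5²) = 20.8 Ω
∠Z = arctan(19.5/7.30) = 69.5°
I = V/|Z| = 475 mA
P = VI cos φ = 9.9 × 0.475 × cos(69.5°) = 1.65 W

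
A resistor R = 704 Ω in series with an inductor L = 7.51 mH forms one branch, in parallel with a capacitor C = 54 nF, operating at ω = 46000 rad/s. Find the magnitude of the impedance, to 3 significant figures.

X_L = ωL = 345 Ω
X_C = 1/(ωC) = 403 Ω
Branch 1 (R+jX_L): Z₁ = 704 + j345 Ω, |Z₁| = 784 Ω
Branch 2 (−jX_C): Z₂ = −j403 Ω
Parallel: Z = Z₁Z₂/(Z₁+Z₂), |Z| = 447 Ω, ∠Z = -59.2°

447 Ω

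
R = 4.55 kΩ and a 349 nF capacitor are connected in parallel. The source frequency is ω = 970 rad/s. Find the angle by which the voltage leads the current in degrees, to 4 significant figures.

X_C = 1/(ωC) = 2954 Ω
Parallel: admittances add. Y = 1/R + jωC
Y = (0.0002198 + j0.0003385) S
|Y| = 0.0004036 S → |Z| = 1/|Y| = 2478 Ω, ∠Z = −∠Y = -57.01°

-57.01°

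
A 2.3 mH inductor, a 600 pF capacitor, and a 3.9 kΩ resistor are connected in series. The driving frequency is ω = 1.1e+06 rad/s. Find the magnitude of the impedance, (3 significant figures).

4030 Ω

X_L = ωL = 2530 Ω
X_C = 1/(ωC) = 1520 Ω
Net reactance X = X_L − X_C = 1010 Ω
Z = 3900 + j1010 Ω
|Z| = √(3900² + 1010²) = 4030 Ω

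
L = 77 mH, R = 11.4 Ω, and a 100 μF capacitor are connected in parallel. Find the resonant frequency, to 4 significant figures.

57.36 Hz

ω₀ = 1/√(LC) = 1/√(0.077 × 0.0001) = 360.4 rad/s
f₀ = ω₀/(2π) = 57.36 Hz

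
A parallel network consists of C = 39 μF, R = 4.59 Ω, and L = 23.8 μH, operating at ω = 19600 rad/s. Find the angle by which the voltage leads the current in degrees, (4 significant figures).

X_L = ωL = 0.4665 Ω
X_C = 1/(ωC) = 1.308 Ω
Parallel: admittances add. Y = 1/R + 1/(jωL) + jωC
Y = (0.2179 − j1.379) S
|Y| = 1.396 S → |Z| = 1/|Y| = 0.7161 Ω, ∠Z = −∠Y = 81.02°

81.02°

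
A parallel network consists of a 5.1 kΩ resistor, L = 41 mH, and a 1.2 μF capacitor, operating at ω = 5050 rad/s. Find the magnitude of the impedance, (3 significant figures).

X_L = ωL = 207 Ω
X_C = 1/(ωC) = 165 Ω
Parallel: admittances add. Y = 1/R + 1/(jωL) + jωC
Y = (0.000196 + j0.00123) S
|Y| = 0.00125 S → |Z| = 1/|Y| = 803 Ω, ∠Z = −∠Y = -80.9°

803 Ω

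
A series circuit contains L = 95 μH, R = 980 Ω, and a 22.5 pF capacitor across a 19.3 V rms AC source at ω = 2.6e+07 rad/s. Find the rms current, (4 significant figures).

15.56 mA

X_L = ωL = 2470 Ω
X_C = 1/(ωC) = 1709 Ω
Net reactance X = X_L − X_C = 760.6 Ω
Z = 980.0 + j760.6 Ω
|Z| = √(980.0² + 760.6²) = 1241 Ω
I = V/|Z| = 19.3/1241 = 15.56 mA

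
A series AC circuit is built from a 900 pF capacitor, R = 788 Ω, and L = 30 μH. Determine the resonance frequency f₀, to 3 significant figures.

969 kHz

ω₀ = 1/√(LC) = 1/√(3e-05 × 9e-10) = 6.086e+06 rad/s
f₀ = ω₀/(2π) = 969 kHz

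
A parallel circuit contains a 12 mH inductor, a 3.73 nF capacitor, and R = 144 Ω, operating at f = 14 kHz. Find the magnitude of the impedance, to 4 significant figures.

ω = 2πf = 87960 rad/s
X_L = ωL = 1056 Ω
X_C = 1/(ωC) = 3048 Ω
Parallel: admittances add. Y = 1/R + 1/(jωL) + jωC
Y = (0.006944 − j0.0006192) S
|Y| = 0.006972 S → |Z| = 1/|Y| = 143.4 Ω, ∠Z = −∠Y = 5.096°

143.4 Ω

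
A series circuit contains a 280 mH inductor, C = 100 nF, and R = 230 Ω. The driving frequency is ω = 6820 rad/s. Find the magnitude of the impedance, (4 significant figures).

X_L = ωL = 1910 Ω
X_C = 1/(ωC) = 1466 Ω
Net reactance X = X_L − X_C = 443.3 Ω
Z = 230.0 + j443.3 Ω
|Z| = √(230.0² + 443.3²) = 499.4 Ω

499.4 Ω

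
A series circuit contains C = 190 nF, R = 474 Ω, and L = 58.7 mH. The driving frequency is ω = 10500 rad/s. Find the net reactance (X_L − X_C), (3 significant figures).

X_L = ωL = 616 Ω
X_C = 1/(ωC) = 501 Ω
X = 616 − 501 = 115 Ω

115 Ω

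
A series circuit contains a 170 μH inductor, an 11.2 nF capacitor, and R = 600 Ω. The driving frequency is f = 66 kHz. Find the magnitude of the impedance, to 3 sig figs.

ω = 2πf = 414700 rad/s
X_L = ωL = 70.5 Ω
X_C = 1/(ωC) = 215 Ω
Net reactance X = X_L − X_C = -145 Ω
Z = 600 − j145 Ω
|Z| = √(600² + 145²) = 617 Ω

617 Ω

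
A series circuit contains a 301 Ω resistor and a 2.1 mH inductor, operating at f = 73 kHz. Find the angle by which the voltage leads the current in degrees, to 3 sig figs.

72.6°

ω = 2πf = 458700 rad/s
X_L = ωL = 963 Ω
Z = 301 + j963 Ω
|Z| = √(301² + 963²) = 1010 Ω
∠Z = arctan(963/301) = 72.6°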